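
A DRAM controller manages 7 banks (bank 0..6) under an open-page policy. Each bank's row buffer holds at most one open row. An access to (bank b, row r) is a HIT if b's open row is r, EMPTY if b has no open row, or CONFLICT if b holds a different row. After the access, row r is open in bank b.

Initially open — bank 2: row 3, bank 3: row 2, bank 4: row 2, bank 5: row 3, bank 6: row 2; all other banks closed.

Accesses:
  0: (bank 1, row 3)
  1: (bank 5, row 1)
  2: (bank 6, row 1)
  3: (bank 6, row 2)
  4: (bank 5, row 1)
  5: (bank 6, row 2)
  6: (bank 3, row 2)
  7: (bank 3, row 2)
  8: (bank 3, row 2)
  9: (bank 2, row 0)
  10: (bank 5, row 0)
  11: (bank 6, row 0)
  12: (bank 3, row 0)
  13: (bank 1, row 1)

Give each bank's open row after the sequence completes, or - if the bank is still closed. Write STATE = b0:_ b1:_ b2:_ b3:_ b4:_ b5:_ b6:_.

STATE = b0:- b1:1 b2:0 b3:0 b4:2 b5:0 b6:0

  [0] b1 r3: no row ⇒ E
  [1] b5 r1: had r3 ⇒ C
  [2] b6 r1: had r2 ⇒ C
  [3] b6 r2: had r1 ⇒ C
  [4] b5 r1: had r1 ⇒ H
  [5] b6 r2: had r2 ⇒ H
  [6] b3 r2: had r2 ⇒ H
  [7] b3 r2: had r2 ⇒ H
  [8] b3 r2: had r2 ⇒ H
  [9] b2 r0: had r3 ⇒ C
  [10] b5 r0: had r1 ⇒ C
  [11] b6 r0: had r2 ⇒ C
  [12] b3 r0: had r2 ⇒ C
  [13] b1 r1: had r3 ⇒ C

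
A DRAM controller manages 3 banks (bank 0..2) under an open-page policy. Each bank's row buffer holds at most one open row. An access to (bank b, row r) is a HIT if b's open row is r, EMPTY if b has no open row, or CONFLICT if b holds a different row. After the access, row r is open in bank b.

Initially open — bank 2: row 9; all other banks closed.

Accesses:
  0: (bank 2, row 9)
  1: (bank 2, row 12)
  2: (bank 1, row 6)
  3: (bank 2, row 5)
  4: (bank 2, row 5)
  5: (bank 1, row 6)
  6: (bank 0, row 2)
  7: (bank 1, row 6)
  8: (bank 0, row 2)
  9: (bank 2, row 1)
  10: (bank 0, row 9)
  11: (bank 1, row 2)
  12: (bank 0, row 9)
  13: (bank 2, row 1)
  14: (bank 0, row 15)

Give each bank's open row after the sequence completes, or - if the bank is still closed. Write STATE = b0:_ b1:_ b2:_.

STATE = b0:15 b1:2 b2:1

0: bank 2 row 9 — prev 9 → HIT
1: bank 2 row 12 — prev 9 → CONFLICT
2: bank 1 row 6 — prev None → EMPTY
3: bank 2 row 5 — prev 12 → CONFLICT
4: bank 2 row 5 — prev 5 → HIT
5: bank 1 row 6 — prev 6 → HIT
6: bank 0 row 2 — prev None → EMPTY
7: bank 1 row 6 — prev 6 → HIT
8: bank 0 row 2 — prev 2 → HIT
9: bank 2 row 1 — prev 5 → CONFLICT
10: bank 0 row 9 — prev 2 → CONFLICT
11: bank 1 row 2 — prev 6 → CONFLICT
12: bank 0 row 9 — prev 9 → HIT
13: bank 2 row 1 — prev 1 → HIT
14: bank 0 row 15 — prev 9 → CONFLICT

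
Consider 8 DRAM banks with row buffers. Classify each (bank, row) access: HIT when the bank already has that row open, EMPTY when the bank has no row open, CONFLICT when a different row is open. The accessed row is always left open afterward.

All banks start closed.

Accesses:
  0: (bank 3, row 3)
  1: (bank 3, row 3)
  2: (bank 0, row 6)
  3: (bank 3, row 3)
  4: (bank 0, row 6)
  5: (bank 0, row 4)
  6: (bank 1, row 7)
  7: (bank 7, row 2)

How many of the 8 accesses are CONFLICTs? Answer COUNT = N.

  [0] b3 r3: no row ⇒ E
  [1] b3 r3: had r3 ⇒ H
  [2] b0 r6: no row ⇒ E
  [3] b3 r3: had r3 ⇒ H
  [4] b0 r6: had r6 ⇒ H
  [5] b0 r4: had r6 ⇒ C
  [6] b1 r7: no row ⇒ E
  [7] b7 r2: no row ⇒ E

COUNT = 1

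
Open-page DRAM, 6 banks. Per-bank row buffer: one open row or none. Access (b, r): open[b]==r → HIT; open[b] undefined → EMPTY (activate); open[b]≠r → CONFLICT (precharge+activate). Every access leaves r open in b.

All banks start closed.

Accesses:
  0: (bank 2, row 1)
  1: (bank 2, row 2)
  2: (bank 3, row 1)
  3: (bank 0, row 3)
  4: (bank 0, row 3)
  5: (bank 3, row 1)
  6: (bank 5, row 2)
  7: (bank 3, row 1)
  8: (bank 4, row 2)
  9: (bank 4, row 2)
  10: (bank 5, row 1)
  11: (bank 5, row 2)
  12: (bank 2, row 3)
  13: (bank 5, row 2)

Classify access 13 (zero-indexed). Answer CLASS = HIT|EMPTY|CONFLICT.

#0 (2,1) E
#1 (2,2) C  (was 1)
#2 (3,1) E
#3 (0,3) E
#4 (0,3) H  (was 3)
#5 (3,1) H  (was 1)
#6 (5,2) E
#7 (3,1) H  (was 1)
#8 (4,2) E
#9 (4,2) H  (was 2)
#10 (5,1) C  (was 2)
#11 (5,2) C  (was 1)
#12 (2,3) C  (was 2)
#13 (5,2) H  (was 2)

CLASS = HIT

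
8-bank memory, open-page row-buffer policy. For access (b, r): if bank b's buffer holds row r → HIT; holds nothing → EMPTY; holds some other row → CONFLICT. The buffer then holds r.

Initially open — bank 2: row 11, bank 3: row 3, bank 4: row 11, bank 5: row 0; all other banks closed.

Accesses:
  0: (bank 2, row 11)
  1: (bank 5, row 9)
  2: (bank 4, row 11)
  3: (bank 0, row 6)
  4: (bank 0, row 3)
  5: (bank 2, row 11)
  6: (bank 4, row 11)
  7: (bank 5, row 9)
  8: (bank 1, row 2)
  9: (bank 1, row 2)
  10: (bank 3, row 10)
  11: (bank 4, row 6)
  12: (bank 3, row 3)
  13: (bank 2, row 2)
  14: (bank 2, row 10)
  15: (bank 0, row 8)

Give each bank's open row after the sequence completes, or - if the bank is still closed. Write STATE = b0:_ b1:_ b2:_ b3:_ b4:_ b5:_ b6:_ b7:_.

0: bank 2 row 11 — prev 11 → HIT
1: bank 5 row 9 — prev 0 → CONFLICT
2: bank 4 row 11 — prev 11 → HIT
3: bank 0 row 6 — prev None → EMPTY
4: bank 0 row 3 — prev 6 → CONFLICT
5: bank 2 row 11 — prev 11 → HIT
6: bank 4 row 11 — prev 11 → HIT
7: bank 5 row 9 — prev 9 → HIT
8: bank 1 row 2 — prev None → EMPTY
9: bank 1 row 2 — prev 2 → HIT
10: bank 3 row 10 — prev 3 → CONFLICT
11: bank 4 row 6 — prev 11 → CONFLICT
12: bank 3 row 3 — prev 10 → CONFLICT
13: bank 2 row 2 — prev 11 → CONFLICT
14: bank 2 row 10 — prev 2 → CONFLICT
15: bank 0 row 8 — prev 3 → CONFLICT

STATE = b0:8 b1:2 b2:10 b3:3 b4:6 b5:9 b6:- b7:-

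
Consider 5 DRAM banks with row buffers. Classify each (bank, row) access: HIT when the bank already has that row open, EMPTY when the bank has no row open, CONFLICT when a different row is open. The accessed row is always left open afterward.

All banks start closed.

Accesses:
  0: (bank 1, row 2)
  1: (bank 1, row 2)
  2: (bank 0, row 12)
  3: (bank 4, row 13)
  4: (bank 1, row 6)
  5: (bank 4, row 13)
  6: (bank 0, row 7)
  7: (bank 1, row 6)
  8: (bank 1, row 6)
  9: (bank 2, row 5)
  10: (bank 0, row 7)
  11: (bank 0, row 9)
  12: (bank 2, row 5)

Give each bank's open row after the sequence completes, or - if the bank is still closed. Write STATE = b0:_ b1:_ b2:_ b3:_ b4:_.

STATE = b0:9 b1:6 b2:5 b3:- b4:13

step 0: bank1 None->2 [EMPTY]
step 1: bank1 2->2 [HIT]
step 2: bank0 None->12 [EMPTY]
step 3: bank4 None->13 [EMPTY]
step 4: bank1 2->6 [CONFLICT]
step 5: bank4 13->13 [HIT]
step 6: bank0 12->7 [CONFLICT]
step 7: bank1 6->6 [HIT]
step 8: bank1 6->6 [HIT]
step 9: bank2 None->5 [EMPTY]
step 10: bank0 7->7 [HIT]
step 11: bank0 7->9 [CONFLICT]
step 12: bank2 5->5 [HIT]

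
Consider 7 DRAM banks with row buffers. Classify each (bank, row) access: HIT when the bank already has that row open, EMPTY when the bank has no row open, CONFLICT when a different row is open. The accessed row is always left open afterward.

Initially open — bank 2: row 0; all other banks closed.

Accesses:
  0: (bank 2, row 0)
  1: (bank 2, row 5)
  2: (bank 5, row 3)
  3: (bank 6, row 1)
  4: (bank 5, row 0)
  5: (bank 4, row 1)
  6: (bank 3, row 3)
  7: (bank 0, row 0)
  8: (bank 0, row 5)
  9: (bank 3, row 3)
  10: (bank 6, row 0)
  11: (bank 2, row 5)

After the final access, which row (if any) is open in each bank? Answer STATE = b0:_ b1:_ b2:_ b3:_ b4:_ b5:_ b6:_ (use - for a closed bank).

STATE = b0:5 b1:- b2:5 b3:3 b4:1 b5:0 b6:0

  [0] b2 r0: had r0 ⇒ H
  [1] b2 r5: had r0 ⇒ C
  [2] b5 r3: no row ⇒ E
  [3] b6 r1: no row ⇒ E
  [4] b5 r0: had r3 ⇒ C
  [5] b4 r1: no row ⇒ E
  [6] b3 r3: no row ⇒ E
  [7] b0 r0: no row ⇒ E
  [8] b0 r5: had r0 ⇒ C
  [9] b3 r3: had r3 ⇒ H
  [10] b6 r0: had r1 ⇒ C
  [11] b2 r5: had r5 ⇒ H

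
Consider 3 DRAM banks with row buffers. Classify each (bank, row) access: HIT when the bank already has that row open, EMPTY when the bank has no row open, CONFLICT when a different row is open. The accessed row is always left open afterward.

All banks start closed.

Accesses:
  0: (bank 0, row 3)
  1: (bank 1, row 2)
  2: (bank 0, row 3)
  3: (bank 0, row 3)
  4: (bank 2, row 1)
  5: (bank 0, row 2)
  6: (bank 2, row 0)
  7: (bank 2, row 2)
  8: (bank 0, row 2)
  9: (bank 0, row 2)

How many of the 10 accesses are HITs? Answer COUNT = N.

0: bank 0 row 3 — prev None → EMPTY
1: bank 1 row 2 — prev None → EMPTY
2: bank 0 row 3 — prev 3 → HIT
3: bank 0 row 3 — prev 3 → HIT
4: bank 2 row 1 — prev None → EMPTY
5: bank 0 row 2 — prev 3 → CONFLICT
6: bank 2 row 0 — prev 1 → CONFLICT
7: bank 2 row 2 — prev 0 → CONFLICT
8: bank 0 row 2 — prev 2 → HIT
9: bank 0 row 2 — prev 2 → HIT

COUNT = 4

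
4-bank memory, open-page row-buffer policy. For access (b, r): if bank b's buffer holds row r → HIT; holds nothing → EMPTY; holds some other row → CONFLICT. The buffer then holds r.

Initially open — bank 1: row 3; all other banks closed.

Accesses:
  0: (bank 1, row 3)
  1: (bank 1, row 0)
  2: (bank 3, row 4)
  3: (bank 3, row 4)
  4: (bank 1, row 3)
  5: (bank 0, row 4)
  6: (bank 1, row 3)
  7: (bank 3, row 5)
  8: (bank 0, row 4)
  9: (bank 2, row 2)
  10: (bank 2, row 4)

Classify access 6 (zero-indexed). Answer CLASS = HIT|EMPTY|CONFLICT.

#0 (1,3) H  (was 3)
#1 (1,0) C  (was 3)
#2 (3,4) E
#3 (3,4) H  (was 4)
#4 (1,3) C  (was 0)
#5 (0,4) E
#6 (1,3) H  (was 3)
#7 (3,5) C  (was 4)
#8 (0,4) H  (was 4)
#9 (2,2) E
#10 (2,4) C  (was 2)

CLASS = HIT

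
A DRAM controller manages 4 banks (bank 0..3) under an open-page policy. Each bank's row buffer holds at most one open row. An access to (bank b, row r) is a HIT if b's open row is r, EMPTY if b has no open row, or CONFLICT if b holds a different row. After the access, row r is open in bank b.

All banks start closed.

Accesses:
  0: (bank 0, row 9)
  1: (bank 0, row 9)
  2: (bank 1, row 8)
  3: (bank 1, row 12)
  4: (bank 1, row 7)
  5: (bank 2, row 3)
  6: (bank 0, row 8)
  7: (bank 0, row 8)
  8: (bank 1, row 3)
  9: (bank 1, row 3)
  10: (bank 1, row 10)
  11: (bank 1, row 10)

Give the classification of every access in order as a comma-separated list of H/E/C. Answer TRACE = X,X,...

TRACE = E,H,E,C,C,E,C,H,C,H,C,H

0: bank 0 row 9 — prev None → EMPTY
1: bank 0 row 9 — prev 9 → HIT
2: bank 1 row 8 — prev None → EMPTY
3: bank 1 row 12 — prev 8 → CONFLICT
4: bank 1 row 7 — prev 12 → CONFLICT
5: bank 2 row 3 — prev None → EMPTY
6: bank 0 row 8 — prev 9 → CONFLICT
7: bank 0 row 8 — prev 8 → HIT
8: bank 1 row 3 — prev 7 → CONFLICT
9: bank 1 row 3 — prev 3 → HIT
10: bank 1 row 10 — prev 3 → CONFLICT
11: bank 1 row 10 — prev 10 → HIT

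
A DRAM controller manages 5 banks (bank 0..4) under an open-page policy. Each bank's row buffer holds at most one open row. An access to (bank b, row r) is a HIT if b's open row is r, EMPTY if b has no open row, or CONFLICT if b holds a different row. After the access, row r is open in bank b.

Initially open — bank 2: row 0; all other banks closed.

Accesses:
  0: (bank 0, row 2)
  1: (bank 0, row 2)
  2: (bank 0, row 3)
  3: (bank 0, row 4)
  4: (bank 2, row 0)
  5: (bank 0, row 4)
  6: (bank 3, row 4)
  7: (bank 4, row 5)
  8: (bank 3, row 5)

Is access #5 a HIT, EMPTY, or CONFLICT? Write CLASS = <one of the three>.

step 0: bank0 None->2 [EMPTY]
step 1: bank0 2->2 [HIT]
step 2: bank0 2->3 [CONFLICT]
step 3: bank0 3->4 [CONFLICT]
step 4: bank2 0->0 [HIT]
step 5: bank0 4->4 [HIT]
step 6: bank3 None->4 [EMPTY]
step 7: bank4 None->5 [EMPTY]
step 8: bank3 4->5 [CONFLICT]

CLASS = HIT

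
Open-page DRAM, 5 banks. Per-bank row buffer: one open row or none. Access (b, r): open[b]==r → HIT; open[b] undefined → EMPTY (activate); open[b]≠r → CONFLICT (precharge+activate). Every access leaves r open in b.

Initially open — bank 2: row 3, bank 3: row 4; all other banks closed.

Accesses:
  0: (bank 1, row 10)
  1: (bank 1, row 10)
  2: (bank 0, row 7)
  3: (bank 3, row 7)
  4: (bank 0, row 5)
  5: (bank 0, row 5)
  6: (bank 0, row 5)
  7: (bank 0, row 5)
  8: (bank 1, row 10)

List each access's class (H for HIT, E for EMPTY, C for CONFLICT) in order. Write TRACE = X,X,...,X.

TRACE = E,H,E,C,C,H,H,H,H

  [0] b1 r10: no row ⇒ E
  [1] b1 r10: had r10 ⇒ H
  [2] b0 r7: no row ⇒ E
  [3] b3 r7: had r4 ⇒ C
  [4] b0 r5: had r7 ⇒ C
  [5] b0 r5: had r5 ⇒ H
  [6] b0 r5: had r5 ⇒ H
  [7] b0 r5: had r5 ⇒ H
  [8] b1 r10: had r10 ⇒ H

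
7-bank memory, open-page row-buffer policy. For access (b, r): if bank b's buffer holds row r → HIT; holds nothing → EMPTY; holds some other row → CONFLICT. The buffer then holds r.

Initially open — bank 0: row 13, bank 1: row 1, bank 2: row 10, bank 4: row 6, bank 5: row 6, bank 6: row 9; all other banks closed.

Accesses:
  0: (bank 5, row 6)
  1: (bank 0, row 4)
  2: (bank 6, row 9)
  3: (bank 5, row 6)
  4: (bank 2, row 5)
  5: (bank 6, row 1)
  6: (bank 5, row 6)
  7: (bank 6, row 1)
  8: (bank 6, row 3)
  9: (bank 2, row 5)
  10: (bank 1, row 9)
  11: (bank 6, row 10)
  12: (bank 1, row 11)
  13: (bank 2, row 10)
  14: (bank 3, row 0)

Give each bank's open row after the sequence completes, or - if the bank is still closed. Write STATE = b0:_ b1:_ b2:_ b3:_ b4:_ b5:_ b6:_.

step 0: bank5 6->6 [HIT]
step 1: bank0 13->4 [CONFLICT]
step 2: bank6 9->9 [HIT]
step 3: bank5 6->6 [HIT]
step 4: bank2 10->5 [CONFLICT]
step 5: bank6 9->1 [CONFLICT]
step 6: bank5 6->6 [HIT]
step 7: bank6 1->1 [HIT]
step 8: bank6 1->3 [CONFLICT]
step 9: bank2 5->5 [HIT]
step 10: bank1 1->9 [CONFLICT]
step 11: bank6 3->10 [CONFLICT]
step 12: bank1 9->11 [CONFLICT]
step 13: bank2 5->10 [CONFLICT]
step 14: bank3 None->0 [EMPTY]

STATE = b0:4 b1:11 b2:10 b3:0 b4:6 b5:6 b6:10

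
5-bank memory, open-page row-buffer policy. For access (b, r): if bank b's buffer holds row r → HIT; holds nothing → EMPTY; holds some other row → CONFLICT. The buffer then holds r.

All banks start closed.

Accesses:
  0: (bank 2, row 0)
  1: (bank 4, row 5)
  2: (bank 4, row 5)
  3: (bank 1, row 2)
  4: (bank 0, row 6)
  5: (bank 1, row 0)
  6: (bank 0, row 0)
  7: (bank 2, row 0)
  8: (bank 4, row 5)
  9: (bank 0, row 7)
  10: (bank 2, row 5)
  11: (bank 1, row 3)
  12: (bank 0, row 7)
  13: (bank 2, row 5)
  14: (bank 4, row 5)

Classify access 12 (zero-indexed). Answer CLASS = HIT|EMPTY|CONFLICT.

CLASS = HIT

step 0: bank2 None->0 [EMPTY]
step 1: bank4 None->5 [EMPTY]
step 2: bank4 5->5 [HIT]
step 3: bank1 None->2 [EMPTY]
step 4: bank0 None->6 [EMPTY]
step 5: bank1 2->0 [CONFLICT]
step 6: bank0 6->0 [CONFLICT]
step 7: bank2 0->0 [HIT]
step 8: bank4 5->5 [HIT]
step 9: bank0 0->7 [CONFLICT]
step 10: bank2 0->5 [CONFLICT]
step 11: bank1 0->3 [CONFLICT]
step 12: bank0 7->7 [HIT]
step 13: bank2 5->5 [HIT]
step 14: bank4 5->5 [HIT]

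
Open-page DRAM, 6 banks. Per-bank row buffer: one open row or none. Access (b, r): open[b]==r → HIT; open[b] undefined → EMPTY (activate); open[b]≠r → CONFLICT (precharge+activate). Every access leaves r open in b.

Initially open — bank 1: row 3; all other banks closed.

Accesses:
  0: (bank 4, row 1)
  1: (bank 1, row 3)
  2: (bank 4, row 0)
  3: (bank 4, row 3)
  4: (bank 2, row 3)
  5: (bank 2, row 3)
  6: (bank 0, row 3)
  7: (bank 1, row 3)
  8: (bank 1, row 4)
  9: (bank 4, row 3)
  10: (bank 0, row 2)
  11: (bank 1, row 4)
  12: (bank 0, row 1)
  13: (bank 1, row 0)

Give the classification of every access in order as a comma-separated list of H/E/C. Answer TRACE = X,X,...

step 0: bank4 None->1 [EMPTY]
step 1: bank1 3->3 [HIT]
step 2: bank4 1->0 [CONFLICT]
step 3: bank4 0->3 [CONFLICT]
step 4: bank2 None->3 [EMPTY]
step 5: bank2 3->3 [HIT]
step 6: bank0 None->3 [EMPTY]
step 7: bank1 3->3 [HIT]
step 8: bank1 3->4 [CONFLICT]
step 9: bank4 3->3 [HIT]
step 10: bank0 3->2 [CONFLICT]
step 11: bank1 4->4 [HIT]
step 12: bank0 2->1 [CONFLICT]
step 13: bank1 4->0 [CONFLICT]

TRACE = E,H,C,C,E,H,E,H,C,H,C,H,C,C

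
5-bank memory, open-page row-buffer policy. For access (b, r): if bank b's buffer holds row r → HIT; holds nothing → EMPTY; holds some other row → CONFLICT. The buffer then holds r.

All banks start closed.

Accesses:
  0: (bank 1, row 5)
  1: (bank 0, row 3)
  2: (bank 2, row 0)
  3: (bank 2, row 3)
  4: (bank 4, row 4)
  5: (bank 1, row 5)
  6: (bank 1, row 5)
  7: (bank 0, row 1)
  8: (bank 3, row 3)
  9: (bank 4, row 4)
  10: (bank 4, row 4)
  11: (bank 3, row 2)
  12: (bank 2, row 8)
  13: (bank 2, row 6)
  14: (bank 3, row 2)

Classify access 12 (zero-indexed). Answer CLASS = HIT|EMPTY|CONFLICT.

#0 (1,5) E
#1 (0,3) E
#2 (2,0) E
#3 (2,3) C  (was 0)
#4 (4,4) E
#5 (1,5) H  (was 5)
#6 (1,5) H  (was 5)
#7 (0,1) C  (was 3)
#8 (3,3) E
#9 (4,4) H  (was 4)
#10 (4,4) H  (was 4)
#11 (3,2) C  (was 3)
#12 (2,8) C  (was 3)
#13 (2,6) C  (was 8)
#14 (3,2) H  (was 2)

CLASS = CONFLICT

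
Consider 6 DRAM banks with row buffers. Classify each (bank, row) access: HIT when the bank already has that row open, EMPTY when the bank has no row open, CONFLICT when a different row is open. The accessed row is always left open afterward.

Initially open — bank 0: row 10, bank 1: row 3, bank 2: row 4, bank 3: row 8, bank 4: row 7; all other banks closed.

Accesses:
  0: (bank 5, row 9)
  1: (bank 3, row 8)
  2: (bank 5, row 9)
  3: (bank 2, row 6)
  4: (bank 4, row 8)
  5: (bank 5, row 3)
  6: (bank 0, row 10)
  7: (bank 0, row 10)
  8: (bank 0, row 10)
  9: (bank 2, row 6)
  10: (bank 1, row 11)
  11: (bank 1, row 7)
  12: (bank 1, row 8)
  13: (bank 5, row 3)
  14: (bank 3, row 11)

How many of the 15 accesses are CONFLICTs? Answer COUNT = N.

COUNT = 7

#0 (5,9) E
#1 (3,8) H  (was 8)
#2 (5,9) H  (was 9)
#3 (2,6) C  (was 4)
#4 (4,8) C  (was 7)
#5 (5,3) C  (was 9)
#6 (0,10) H  (was 10)
#7 (0,10) H  (was 10)
#8 (0,10) H  (was 10)
#9 (2,6) H  (was 6)
#10 (1,11) C  (was 3)
#11 (1,7) C  (was 11)
#12 (1,8) C  (was 7)
#13 (5,3) H  (was 3)
#14 (3,11) C  (was 8)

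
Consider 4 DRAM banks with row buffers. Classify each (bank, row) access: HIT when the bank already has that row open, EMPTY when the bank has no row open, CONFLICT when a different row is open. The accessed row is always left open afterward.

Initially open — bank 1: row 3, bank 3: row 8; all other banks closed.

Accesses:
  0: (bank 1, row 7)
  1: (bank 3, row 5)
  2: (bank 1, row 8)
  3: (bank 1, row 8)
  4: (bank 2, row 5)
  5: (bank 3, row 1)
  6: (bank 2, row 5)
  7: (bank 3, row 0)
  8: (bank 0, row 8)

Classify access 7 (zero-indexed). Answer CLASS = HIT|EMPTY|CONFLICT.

CLASS = CONFLICT

0: bank 1 row 7 — prev 3 → CONFLICT
1: bank 3 row 5 — prev 8 → CONFLICT
2: bank 1 row 8 — prev 7 → CONFLICT
3: bank 1 row 8 — prev 8 → HIT
4: bank 2 row 5 — prev None → EMPTY
5: bank 3 row 1 — prev 5 → CONFLICT
6: bank 2 row 5 — prev 5 → HIT
7: bank 3 row 0 — prev 1 → CONFLICT
8: bank 0 row 8 — prev None → EMPTY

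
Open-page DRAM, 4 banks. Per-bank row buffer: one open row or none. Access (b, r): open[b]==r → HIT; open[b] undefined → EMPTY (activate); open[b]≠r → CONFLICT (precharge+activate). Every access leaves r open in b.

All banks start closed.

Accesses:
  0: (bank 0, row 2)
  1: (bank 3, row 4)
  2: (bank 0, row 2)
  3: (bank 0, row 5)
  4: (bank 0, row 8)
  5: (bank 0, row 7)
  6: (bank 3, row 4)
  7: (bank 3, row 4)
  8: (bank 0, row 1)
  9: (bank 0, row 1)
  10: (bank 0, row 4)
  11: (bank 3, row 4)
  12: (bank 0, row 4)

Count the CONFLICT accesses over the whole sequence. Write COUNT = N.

step 0: bank0 None->2 [EMPTY]
step 1: bank3 None->4 [EMPTY]
step 2: bank0 2->2 [HIT]
step 3: bank0 2->5 [CONFLICT]
step 4: bank0 5->8 [CONFLICT]
step 5: bank0 8->7 [CONFLICT]
step 6: bank3 4->4 [HIT]
step 7: bank3 4->4 [HIT]
step 8: bank0 7->1 [CONFLICT]
step 9: bank0 1->1 [HIT]
step 10: bank0 1->4 [CONFLICT]
step 11: bank3 4->4 [HIT]
step 12: bank0 4->4 [HIT]

COUNT = 5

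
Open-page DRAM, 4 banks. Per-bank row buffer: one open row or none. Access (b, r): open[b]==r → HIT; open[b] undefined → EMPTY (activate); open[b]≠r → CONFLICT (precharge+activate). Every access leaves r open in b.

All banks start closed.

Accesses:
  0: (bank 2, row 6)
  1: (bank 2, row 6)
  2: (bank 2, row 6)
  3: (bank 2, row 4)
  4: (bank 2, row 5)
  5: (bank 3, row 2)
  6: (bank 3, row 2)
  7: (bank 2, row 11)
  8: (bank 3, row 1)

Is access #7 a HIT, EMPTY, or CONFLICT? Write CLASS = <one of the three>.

CLASS = CONFLICT

#0 (2,6) E
#1 (2,6) H  (was 6)
#2 (2,6) H  (was 6)
#3 (2,4) C  (was 6)
#4 (2,5) C  (was 4)
#5 (3,2) E
#6 (3,2) H  (was 2)
#7 (2,11) C  (was 5)
#8 (3,1) C  (was 2)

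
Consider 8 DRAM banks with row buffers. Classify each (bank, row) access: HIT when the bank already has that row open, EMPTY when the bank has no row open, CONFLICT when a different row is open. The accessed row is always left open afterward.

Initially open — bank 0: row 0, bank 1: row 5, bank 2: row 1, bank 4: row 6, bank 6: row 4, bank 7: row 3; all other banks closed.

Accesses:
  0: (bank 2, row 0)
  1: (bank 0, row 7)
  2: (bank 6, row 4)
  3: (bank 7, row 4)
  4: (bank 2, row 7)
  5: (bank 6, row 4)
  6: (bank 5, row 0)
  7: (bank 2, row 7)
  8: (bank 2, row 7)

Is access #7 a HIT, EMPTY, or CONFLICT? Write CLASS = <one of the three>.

#0 (2,0) C  (was 1)
#1 (0,7) C  (was 0)
#2 (6,4) H  (was 4)
#3 (7,4) C  (was 3)
#4 (2,7) C  (was 0)
#5 (6,4) H  (was 4)
#6 (5,0) E
#7 (2,7) H  (was 7)
#8 (2,7) H  (was 7)

CLASS = HIT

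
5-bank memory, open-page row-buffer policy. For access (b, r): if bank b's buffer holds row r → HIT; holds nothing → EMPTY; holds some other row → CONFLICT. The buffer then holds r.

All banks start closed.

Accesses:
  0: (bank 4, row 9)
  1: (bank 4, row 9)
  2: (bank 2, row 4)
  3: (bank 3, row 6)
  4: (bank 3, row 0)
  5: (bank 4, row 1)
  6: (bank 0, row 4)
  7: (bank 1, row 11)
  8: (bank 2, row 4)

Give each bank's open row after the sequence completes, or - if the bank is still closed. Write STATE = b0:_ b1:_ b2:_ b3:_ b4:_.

STATE = b0:4 b1:11 b2:4 b3:0 b4:1

step 0: bank4 None->9 [EMPTY]
step 1: bank4 9->9 [HIT]
step 2: bank2 None->4 [EMPTY]
step 3: bank3 None->6 [EMPTY]
step 4: bank3 6->0 [CONFLICT]
step 5: bank4 9->1 [CONFLICT]
step 6: bank0 None->4 [EMPTY]
step 7: bank1 None->11 [EMPTY]
step 8: bank2 4->4 [HIT]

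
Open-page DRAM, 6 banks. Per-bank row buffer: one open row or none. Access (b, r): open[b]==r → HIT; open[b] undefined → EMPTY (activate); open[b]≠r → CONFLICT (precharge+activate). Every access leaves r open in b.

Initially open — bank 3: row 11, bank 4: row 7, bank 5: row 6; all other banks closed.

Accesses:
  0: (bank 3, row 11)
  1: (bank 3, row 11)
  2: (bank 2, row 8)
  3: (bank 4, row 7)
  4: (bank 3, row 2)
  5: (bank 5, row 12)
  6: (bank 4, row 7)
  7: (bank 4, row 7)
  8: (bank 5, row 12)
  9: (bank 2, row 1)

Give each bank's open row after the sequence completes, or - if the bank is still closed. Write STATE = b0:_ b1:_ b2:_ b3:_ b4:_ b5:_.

STATE = b0:- b1:- b2:1 b3:2 b4:7 b5:12

step 0: bank3 11->11 [HIT]
step 1: bank3 11->11 [HIT]
step 2: bank2 None->8 [EMPTY]
step 3: bank4 7->7 [HIT]
step 4: bank3 11->2 [CONFLICT]
step 5: bank5 6->12 [CONFLICT]
step 6: bank4 7->7 [HIT]
step 7: bank4 7->7 [HIT]
step 8: bank5 12->12 [HIT]
step 9: bank2 8->1 [CONFLICT]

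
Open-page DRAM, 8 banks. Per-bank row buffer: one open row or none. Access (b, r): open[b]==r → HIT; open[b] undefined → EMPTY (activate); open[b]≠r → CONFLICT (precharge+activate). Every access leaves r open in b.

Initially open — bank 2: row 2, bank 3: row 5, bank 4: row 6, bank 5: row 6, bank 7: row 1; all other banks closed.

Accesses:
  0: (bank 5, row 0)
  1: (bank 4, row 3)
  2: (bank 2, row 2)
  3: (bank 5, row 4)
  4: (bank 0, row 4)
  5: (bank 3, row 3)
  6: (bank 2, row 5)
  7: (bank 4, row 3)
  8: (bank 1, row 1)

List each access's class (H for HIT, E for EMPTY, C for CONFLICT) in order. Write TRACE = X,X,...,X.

TRACE = C,C,H,C,E,C,C,H,E

step 0: bank5 6->0 [CONFLICT]
step 1: bank4 6->3 [CONFLICT]
step 2: bank2 2->2 [HIT]
step 3: bank5 0->4 [CONFLICT]
step 4: bank0 None->4 [EMPTY]
step 5: bank3 5->3 [CONFLICT]
step 6: bank2 2->5 [CONFLICT]
step 7: bank4 3->3 [HIT]
step 8: bank1 None->1 [EMPTY]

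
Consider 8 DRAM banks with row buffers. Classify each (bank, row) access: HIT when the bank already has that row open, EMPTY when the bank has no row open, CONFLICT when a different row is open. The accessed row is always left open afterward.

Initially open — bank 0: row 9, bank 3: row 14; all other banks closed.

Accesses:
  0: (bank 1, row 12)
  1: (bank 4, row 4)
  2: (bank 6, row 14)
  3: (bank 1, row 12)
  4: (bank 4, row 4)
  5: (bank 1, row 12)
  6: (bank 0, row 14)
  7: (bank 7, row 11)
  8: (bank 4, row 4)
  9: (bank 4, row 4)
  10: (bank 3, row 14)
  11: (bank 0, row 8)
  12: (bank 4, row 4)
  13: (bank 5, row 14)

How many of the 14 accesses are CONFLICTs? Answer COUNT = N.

#0 (1,12) E
#1 (4,4) E
#2 (6,14) E
#3 (1,12) H  (was 12)
#4 (4,4) H  (was 4)
#5 (1,12) H  (was 12)
#6 (0,14) C  (was 9)
#7 (7,11) E
#8 (4,4) H  (was 4)
#9 (4,4) H  (was 4)
#10 (3,14) H  (was 14)
#11 (0,8) C  (was 14)
#12 (4,4) H  (was 4)
#13 (5,14) E

COUNT = 2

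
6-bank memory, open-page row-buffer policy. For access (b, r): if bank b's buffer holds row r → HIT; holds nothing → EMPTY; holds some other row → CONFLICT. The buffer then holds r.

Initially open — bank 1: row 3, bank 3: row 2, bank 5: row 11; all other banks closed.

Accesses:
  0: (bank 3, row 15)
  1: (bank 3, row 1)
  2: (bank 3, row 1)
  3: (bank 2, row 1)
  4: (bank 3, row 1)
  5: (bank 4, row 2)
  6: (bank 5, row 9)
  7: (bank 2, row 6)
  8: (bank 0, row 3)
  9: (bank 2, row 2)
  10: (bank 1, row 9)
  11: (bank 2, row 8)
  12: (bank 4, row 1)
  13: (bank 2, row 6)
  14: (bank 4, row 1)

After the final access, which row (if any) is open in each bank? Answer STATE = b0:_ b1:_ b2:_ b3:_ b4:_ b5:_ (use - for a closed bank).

STATE = b0:3 b1:9 b2:6 b3:1 b4:1 b5:9

  [0] b3 r15: had r2 ⇒ C
  [1] b3 r1: had r15 ⇒ C
  [2] b3 r1: had r1 ⇒ H
  [3] b2 r1: no row ⇒ E
  [4] b3 r1: had r1 ⇒ H
  [5] b4 r2: no row ⇒ E
  [6] b5 r9: had r11 ⇒ C
  [7] b2 r6: had r1 ⇒ C
  [8] b0 r3: no row ⇒ E
  [9] b2 r2: had r6 ⇒ C
  [10] b1 r9: had r3 ⇒ C
  [11] b2 r8: had r2 ⇒ C
  [12] b4 r1: had r2 ⇒ C
  [13] b2 r6: had r8 ⇒ C
  [14] b4 r1: had r1 ⇒ H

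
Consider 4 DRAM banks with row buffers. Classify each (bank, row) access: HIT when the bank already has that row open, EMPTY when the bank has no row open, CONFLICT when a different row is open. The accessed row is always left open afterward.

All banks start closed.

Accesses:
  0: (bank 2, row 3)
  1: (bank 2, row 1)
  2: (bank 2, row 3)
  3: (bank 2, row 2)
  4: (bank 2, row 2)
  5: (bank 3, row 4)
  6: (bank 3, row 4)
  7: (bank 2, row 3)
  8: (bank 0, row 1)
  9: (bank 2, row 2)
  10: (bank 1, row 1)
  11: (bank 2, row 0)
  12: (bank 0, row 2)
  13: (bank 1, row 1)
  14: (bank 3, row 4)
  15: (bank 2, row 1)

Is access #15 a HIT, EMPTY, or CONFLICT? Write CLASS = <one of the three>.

step 0: bank2 None->3 [EMPTY]
step 1: bank2 3->1 [CONFLICT]
step 2: bank2 1->3 [CONFLICT]
step 3: bank2 3->2 [CONFLICT]
step 4: bank2 2->2 [HIT]
step 5: bank3 None->4 [EMPTY]
step 6: bank3 4->4 [HIT]
step 7: bank2 2->3 [CONFLICT]
step 8: bank0 None->1 [EMPTY]
step 9: bank2 3->2 [CONFLICT]
step 10: bank1 None->1 [EMPTY]
step 11: bank2 2->0 [CONFLICT]
step 12: bank0 1->2 [CONFLICT]
step 13: bank1 1->1 [HIT]
step 14: bank3 4->4 [HIT]
step 15: bank2 0->1 [CONFLICT]

CLASS = CONFLICT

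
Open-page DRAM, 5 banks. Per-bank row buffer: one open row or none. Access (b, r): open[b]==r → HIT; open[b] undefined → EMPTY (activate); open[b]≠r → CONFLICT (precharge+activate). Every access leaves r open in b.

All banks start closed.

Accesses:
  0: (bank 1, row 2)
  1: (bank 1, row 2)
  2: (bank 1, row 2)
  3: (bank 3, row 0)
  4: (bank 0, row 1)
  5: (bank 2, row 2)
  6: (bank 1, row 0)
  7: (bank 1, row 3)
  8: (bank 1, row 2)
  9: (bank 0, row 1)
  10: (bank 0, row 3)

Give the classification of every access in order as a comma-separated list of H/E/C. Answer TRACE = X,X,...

step 0: bank1 None->2 [EMPTY]
step 1: bank1 2->2 [HIT]
step 2: bank1 2->2 [HIT]
step 3: bank3 None->0 [EMPTY]
step 4: bank0 None->1 [EMPTY]
step 5: bank2 None->2 [EMPTY]
step 6: bank1 2->0 [CONFLICT]
step 7: bank1 0->3 [CONFLICT]
step 8: bank1 3->2 [CONFLICT]
step 9: bank0 1->1 [HIT]
step 10: bank0 1->3 [CONFLICT]

TRACE = E,H,H,E,E,E,C,C,C,H,C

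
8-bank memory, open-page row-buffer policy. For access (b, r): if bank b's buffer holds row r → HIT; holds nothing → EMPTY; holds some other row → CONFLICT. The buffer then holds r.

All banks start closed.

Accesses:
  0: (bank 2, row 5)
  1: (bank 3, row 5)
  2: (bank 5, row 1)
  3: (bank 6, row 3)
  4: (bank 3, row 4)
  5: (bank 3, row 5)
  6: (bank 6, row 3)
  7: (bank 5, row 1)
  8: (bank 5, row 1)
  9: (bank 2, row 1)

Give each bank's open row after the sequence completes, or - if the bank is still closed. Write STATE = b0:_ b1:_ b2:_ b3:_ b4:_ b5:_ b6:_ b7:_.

STATE = b0:- b1:- b2:1 b3:5 b4:- b5:1 b6:3 b7:-

0: bank 2 row 5 — prev None → EMPTY
1: bank 3 row 5 — prev None → EMPTY
2: bank 5 row 1 — prev None → EMPTY
3: bank 6 row 3 — prev None → EMPTY
4: bank 3 row 4 — prev 5 → CONFLICT
5: bank 3 row 5 — prev 4 → CONFLICT
6: bank 6 row 3 — prev 3 → HIT
7: bank 5 row 1 — prev 1 → HIT
8: bank 5 row 1 — prev 1 → HIT
9: bank 2 row 1 — prev 5 → CONFLICT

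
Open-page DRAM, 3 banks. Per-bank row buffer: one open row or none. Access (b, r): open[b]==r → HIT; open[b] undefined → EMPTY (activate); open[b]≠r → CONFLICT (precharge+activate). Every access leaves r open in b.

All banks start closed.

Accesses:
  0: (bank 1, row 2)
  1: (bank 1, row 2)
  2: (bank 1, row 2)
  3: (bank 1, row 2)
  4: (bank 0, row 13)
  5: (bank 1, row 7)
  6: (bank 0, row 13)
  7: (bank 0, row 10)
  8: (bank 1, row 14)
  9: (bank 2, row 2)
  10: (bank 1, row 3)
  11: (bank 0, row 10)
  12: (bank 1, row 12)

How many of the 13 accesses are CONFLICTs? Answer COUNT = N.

COUNT = 5

#0 (1,2) E
#1 (1,2) H  (was 2)
#2 (1,2) H  (was 2)
#3 (1,2) H  (was 2)
#4 (0,13) E
#5 (1,7) C  (was 2)
#6 (0,13) H  (was 13)
#7 (0,10) C  (was 13)
#8 (1,14) C  (was 7)
#9 (2,2) E
#10 (1,3) C  (was 14)
#11 (0,10) H  (was 10)
#12 (1,12) C  (was 3)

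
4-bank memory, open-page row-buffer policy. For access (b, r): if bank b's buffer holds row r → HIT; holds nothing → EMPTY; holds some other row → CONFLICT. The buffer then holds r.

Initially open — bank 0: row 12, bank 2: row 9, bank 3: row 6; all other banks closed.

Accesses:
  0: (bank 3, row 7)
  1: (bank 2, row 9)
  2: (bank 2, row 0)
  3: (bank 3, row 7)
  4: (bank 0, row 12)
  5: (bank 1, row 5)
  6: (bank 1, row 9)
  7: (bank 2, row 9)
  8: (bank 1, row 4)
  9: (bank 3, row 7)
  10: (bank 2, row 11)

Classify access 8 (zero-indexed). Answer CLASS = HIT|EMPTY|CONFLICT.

CLASS = CONFLICT

step 0: bank3 6->7 [CONFLICT]
step 1: bank2 9->9 [HIT]
step 2: bank2 9->0 [CONFLICT]
step 3: bank3 7->7 [HIT]
step 4: bank0 12->12 [HIT]
step 5: bank1 None->5 [EMPTY]
step 6: bank1 5->9 [CONFLICT]
step 7: bank2 0->9 [CONFLICT]
step 8: bank1 9->4 [CONFLICT]
step 9: bank3 7->7 [HIT]
step 10: bank2 9->11 [CONFLICT]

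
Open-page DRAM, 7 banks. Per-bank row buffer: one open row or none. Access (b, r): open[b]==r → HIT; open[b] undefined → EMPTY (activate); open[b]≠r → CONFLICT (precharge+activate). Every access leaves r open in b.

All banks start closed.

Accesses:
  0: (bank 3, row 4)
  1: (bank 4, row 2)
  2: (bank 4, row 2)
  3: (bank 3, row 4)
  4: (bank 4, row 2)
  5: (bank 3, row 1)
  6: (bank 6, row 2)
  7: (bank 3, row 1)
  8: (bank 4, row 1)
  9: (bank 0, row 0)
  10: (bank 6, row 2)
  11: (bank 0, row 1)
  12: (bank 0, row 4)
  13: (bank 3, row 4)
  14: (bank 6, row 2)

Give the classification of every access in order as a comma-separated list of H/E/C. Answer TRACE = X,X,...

TRACE = E,E,H,H,H,C,E,H,C,E,H,C,C,C,H

#0 (3,4) E
#1 (4,2) E
#2 (4,2) H  (was 2)
#3 (3,4) H  (was 4)
#4 (4,2) H  (was 2)
#5 (3,1) C  (was 4)
#6 (6,2) E
#7 (3,1) H  (was 1)
#8 (4,1) C  (was 2)
#9 (0,0) E
#10 (6,2) H  (was 2)
#11 (0,1) C  (was 0)
#12 (0,4) C  (was 1)
#13 (3,4) C  (was 1)
#14 (6,2) H  (was 2)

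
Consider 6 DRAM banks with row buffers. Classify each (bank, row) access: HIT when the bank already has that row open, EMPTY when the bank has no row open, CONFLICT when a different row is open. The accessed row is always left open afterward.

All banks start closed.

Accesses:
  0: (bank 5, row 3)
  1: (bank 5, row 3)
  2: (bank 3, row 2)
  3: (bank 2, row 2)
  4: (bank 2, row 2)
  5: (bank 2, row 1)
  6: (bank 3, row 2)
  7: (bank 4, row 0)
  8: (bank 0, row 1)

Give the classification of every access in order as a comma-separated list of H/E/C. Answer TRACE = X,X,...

0: bank 5 row 3 — prev None → EMPTY
1: bank 5 row 3 — prev 3 → HIT
2: bank 3 row 2 — prev None → EMPTY
3: bank 2 row 2 — prev None → EMPTY
4: bank 2 row 2 — prev 2 → HIT
5: bank 2 row 1 — prev 2 → CONFLICT
6: bank 3 row 2 — prev 2 → HIT
7: bank 4 row 0 — prev None → EMPTY
8: bank 0 row 1 — prev None → EMPTY

TRACE = E,H,E,E,H,C,H,E,E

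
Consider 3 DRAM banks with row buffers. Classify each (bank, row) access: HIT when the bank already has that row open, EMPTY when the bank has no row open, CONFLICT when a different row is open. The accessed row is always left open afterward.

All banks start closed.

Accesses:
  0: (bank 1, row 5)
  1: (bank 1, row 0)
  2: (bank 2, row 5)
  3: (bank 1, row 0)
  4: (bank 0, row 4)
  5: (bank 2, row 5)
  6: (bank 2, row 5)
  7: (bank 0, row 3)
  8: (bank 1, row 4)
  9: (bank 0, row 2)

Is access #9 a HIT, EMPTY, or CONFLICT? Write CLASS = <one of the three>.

step 0: bank1 None->5 [EMPTY]
step 1: bank1 5->0 [CONFLICT]
step 2: bank2 None->5 [EMPTY]
step 3: bank1 0->0 [HIT]
step 4: bank0 None->4 [EMPTY]
step 5: bank2 5->5 [HIT]
step 6: bank2 5->5 [HIT]
step 7: bank0 4->3 [CONFLICT]
step 8: bank1 0->4 [CONFLICT]
step 9: bank0 3->2 [CONFLICT]

CLASS = CONFLICT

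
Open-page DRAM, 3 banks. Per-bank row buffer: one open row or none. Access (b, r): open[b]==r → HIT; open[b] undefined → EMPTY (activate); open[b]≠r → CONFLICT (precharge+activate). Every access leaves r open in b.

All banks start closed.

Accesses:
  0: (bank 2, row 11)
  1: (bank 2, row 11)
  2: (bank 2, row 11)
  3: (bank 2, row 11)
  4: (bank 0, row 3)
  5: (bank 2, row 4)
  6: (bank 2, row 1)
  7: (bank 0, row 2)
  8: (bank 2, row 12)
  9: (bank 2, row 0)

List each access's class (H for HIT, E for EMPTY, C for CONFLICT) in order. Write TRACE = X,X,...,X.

step 0: bank2 None->11 [EMPTY]
step 1: bank2 11->11 [HIT]
step 2: bank2 11->11 [HIT]
step 3: bank2 11->11 [HIT]
step 4: bank0 None->3 [EMPTY]
step 5: bank2 11->4 [CONFLICT]
step 6: bank2 4->1 [CONFLICT]
step 7: bank0 3->2 [CONFLICT]
step 8: bank2 1->12 [CONFLICT]
step 9: bank2 12->0 [CONFLICT]

TRACE = E,H,H,H,E,C,C,C,C,C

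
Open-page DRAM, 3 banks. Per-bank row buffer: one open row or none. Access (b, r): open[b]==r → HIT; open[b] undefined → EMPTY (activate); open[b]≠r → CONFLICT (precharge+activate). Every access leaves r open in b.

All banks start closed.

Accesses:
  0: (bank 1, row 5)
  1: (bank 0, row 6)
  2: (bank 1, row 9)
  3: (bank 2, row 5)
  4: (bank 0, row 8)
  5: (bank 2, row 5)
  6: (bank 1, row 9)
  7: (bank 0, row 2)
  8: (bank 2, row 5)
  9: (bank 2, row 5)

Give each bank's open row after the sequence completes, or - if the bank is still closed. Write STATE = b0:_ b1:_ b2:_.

STATE = b0:2 b1:9 b2:5

  [0] b1 r5: no row ⇒ E
  [1] b0 r6: no row ⇒ E
  [2] b1 r9: had r5 ⇒ C
  [3] b2 r5: no row ⇒ E
  [4] b0 r8: had r6 ⇒ C
  [5] b2 r5: had r5 ⇒ H
  [6] b1 r9: had r9 ⇒ H
  [7] b0 r2: had r8 ⇒ C
  [8] b2 r5: had r5 ⇒ H
  [9] b2 r5: had r5 ⇒ H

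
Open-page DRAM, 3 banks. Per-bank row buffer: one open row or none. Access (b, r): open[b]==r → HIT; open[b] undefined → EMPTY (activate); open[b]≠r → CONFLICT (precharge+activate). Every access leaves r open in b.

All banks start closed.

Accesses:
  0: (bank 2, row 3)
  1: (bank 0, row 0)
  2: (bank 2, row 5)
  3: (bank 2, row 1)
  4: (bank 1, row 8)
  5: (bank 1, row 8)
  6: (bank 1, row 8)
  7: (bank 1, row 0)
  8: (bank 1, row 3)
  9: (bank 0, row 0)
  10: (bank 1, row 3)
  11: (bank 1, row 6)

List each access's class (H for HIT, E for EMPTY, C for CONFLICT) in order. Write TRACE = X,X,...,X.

#0 (2,3) E
#1 (0,0) E
#2 (2,5) C  (was 3)
#3 (2,1) C  (was 5)
#4 (1,8) E
#5 (1,8) H  (was 8)
#6 (1,8) H  (was 8)
#7 (1,0) C  (was 8)
#8 (1,3) C  (was 0)
#9 (0,0) H  (was 0)
#10 (1,3) H  (was 3)
#11 (1,6) C  (was 3)

TRACE = E,E,C,C,E,H,H,C,C,H,H,C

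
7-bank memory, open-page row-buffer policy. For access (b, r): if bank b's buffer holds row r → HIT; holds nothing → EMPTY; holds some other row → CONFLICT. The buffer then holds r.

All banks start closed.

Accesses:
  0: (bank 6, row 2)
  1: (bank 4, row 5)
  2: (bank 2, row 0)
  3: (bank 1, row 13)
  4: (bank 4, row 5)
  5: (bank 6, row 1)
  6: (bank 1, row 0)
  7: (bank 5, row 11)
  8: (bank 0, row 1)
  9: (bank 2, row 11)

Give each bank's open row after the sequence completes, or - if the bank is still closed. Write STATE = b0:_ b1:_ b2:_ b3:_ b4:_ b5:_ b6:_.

0: bank 6 row 2 — prev None → EMPTY
1: bank 4 row 5 — prev None → EMPTY
2: bank 2 row 0 — prev None → EMPTY
3: bank 1 row 13 — prev None → EMPTY
4: bank 4 row 5 — prev 5 → HIT
5: bank 6 row 1 — prev 2 → CONFLICT
6: bank 1 row 0 — prev 13 → CONFLICT
7: bank 5 row 11 — prev None → EMPTY
8: bank 0 row 1 — prev None → EMPTY
9: bank 2 row 11 — prev 0 → CONFLICT

STATE = b0:1 b1:0 b2:11 b3:- b4:5 b5:11 b6:1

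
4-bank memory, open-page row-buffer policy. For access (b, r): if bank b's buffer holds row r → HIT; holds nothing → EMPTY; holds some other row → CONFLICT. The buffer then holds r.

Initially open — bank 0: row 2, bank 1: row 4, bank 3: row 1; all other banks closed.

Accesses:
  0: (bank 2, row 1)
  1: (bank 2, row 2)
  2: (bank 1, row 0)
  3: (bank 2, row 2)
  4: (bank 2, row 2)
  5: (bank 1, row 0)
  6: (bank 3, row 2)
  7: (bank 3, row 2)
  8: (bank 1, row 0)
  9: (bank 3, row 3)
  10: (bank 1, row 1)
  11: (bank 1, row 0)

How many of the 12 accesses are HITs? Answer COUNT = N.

COUNT = 5

step 0: bank2 None->1 [EMPTY]
step 1: bank2 1->2 [CONFLICT]
step 2: bank1 4->0 [CONFLICT]
step 3: bank2 2->2 [HIT]
step 4: bank2 2->2 [HIT]
step 5: bank1 0->0 [HIT]
step 6: bank3 1->2 [CONFLICT]
step 7: bank3 2->2 [HIT]
step 8: bank1 0->0 [HIT]
step 9: bank3 2->3 [CONFLICT]
step 10: bank1 0->1 [CONFLICT]
step 11: bank1 1->0 [CONFLICT]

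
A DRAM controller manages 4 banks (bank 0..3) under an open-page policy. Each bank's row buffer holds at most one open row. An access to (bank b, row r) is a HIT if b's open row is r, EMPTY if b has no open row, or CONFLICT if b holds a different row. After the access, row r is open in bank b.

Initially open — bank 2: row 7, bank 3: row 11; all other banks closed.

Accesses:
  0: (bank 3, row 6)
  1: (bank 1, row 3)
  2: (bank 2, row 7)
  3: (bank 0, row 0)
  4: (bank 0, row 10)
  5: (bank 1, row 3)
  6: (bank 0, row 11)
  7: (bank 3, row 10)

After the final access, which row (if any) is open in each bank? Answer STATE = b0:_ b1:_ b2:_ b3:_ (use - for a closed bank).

STATE = b0:11 b1:3 b2:7 b3:10

step 0: bank3 11->6 [CONFLICT]
step 1: bank1 None->3 [EMPTY]
step 2: bank2 7->7 [HIT]
step 3: bank0 None->0 [EMPTY]
step 4: bank0 0->10 [CONFLICT]
step 5: bank1 3->3 [HIT]
step 6: bank0 10->11 [CONFLICT]
step 7: bank3 6->10 [CONFLICT]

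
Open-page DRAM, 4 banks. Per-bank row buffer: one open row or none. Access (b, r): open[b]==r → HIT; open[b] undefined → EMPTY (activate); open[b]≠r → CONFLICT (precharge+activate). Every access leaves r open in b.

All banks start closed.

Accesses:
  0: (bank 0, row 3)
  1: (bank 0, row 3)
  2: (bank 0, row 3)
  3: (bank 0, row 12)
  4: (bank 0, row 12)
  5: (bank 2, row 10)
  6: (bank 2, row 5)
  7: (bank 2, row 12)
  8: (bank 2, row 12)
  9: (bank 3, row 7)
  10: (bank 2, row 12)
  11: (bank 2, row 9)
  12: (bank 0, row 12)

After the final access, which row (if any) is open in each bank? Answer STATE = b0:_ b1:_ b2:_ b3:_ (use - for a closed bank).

0: bank 0 row 3 — prev None → EMPTY
1: bank 0 row 3 — prev 3 → HIT
2: bank 0 row 3 — prev 3 → HIT
3: bank 0 row 12 — prev 3 → CONFLICT
4: bank 0 row 12 — prev 12 → HIT
5: bank 2 row 10 — prev None → EMPTY
6: bank 2 row 5 — prev 10 → CONFLICT
7: bank 2 row 12 — prev 5 → CONFLICT
8: bank 2 row 12 — prev 12 → HIT
9: bank 3 row 7 — prev None → EMPTY
10: bank 2 row 12 — prev 12 → HIT
11: bank 2 row 9 — prev 12 → CONFLICT
12: bank 0 row 12 — prev 12 → HIT

STATE = b0:12 b1:- b2:9 b3:7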